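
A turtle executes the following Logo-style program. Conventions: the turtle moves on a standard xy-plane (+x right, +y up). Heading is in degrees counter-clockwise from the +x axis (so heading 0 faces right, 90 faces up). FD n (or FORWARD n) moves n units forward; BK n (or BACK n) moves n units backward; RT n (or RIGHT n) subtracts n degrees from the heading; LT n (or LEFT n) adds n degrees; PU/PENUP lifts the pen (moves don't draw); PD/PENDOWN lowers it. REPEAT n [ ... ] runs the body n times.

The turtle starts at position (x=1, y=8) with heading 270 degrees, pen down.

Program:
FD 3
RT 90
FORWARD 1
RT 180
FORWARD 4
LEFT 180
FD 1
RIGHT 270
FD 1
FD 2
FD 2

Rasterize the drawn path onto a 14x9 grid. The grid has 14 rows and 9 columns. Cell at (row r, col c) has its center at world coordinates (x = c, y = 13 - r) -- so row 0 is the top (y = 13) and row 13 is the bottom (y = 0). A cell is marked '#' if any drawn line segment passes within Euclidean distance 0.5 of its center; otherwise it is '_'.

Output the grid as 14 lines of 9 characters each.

Segment 0: (1,8) -> (1,5)
Segment 1: (1,5) -> (-0,5)
Segment 2: (-0,5) -> (4,5)
Segment 3: (4,5) -> (3,5)
Segment 4: (3,5) -> (3,4)
Segment 5: (3,4) -> (3,2)
Segment 6: (3,2) -> (3,0)

Answer: _________
_________
_________
_________
_________
_#_______
_#_______
_#_______
#####____
___#_____
___#_____
___#_____
___#_____
___#_____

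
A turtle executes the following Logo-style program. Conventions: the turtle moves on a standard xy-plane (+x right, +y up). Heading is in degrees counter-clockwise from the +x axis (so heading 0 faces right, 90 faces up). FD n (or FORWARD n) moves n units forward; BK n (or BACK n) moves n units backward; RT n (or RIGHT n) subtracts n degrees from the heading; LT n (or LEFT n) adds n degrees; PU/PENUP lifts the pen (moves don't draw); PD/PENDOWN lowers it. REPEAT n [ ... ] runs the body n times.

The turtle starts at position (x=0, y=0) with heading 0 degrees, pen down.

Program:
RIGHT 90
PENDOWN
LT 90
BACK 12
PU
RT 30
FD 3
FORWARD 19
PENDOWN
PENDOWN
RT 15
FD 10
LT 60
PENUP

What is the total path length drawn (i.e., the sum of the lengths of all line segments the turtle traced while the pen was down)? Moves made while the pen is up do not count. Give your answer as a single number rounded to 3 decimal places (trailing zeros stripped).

Answer: 22

Derivation:
Executing turtle program step by step:
Start: pos=(0,0), heading=0, pen down
RT 90: heading 0 -> 270
PD: pen down
LT 90: heading 270 -> 0
BK 12: (0,0) -> (-12,0) [heading=0, draw]
PU: pen up
RT 30: heading 0 -> 330
FD 3: (-12,0) -> (-9.402,-1.5) [heading=330, move]
FD 19: (-9.402,-1.5) -> (7.053,-11) [heading=330, move]
PD: pen down
PD: pen down
RT 15: heading 330 -> 315
FD 10: (7.053,-11) -> (14.124,-18.071) [heading=315, draw]
LT 60: heading 315 -> 15
PU: pen up
Final: pos=(14.124,-18.071), heading=15, 2 segment(s) drawn

Segment lengths:
  seg 1: (0,0) -> (-12,0), length = 12
  seg 2: (7.053,-11) -> (14.124,-18.071), length = 10
Total = 22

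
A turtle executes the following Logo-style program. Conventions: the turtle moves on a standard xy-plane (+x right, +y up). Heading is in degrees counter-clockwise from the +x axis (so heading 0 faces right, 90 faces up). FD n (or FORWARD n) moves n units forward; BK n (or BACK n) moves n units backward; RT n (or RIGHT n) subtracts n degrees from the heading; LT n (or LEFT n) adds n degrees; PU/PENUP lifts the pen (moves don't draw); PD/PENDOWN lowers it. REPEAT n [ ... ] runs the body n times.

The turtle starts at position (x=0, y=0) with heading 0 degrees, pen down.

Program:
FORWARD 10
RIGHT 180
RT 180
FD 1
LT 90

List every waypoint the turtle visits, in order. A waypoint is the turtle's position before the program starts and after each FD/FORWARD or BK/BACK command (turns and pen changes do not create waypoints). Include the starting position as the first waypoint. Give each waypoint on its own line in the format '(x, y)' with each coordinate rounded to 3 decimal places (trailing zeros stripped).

Answer: (0, 0)
(10, 0)
(11, 0)

Derivation:
Executing turtle program step by step:
Start: pos=(0,0), heading=0, pen down
FD 10: (0,0) -> (10,0) [heading=0, draw]
RT 180: heading 0 -> 180
RT 180: heading 180 -> 0
FD 1: (10,0) -> (11,0) [heading=0, draw]
LT 90: heading 0 -> 90
Final: pos=(11,0), heading=90, 2 segment(s) drawn
Waypoints (3 total):
(0, 0)
(10, 0)
(11, 0)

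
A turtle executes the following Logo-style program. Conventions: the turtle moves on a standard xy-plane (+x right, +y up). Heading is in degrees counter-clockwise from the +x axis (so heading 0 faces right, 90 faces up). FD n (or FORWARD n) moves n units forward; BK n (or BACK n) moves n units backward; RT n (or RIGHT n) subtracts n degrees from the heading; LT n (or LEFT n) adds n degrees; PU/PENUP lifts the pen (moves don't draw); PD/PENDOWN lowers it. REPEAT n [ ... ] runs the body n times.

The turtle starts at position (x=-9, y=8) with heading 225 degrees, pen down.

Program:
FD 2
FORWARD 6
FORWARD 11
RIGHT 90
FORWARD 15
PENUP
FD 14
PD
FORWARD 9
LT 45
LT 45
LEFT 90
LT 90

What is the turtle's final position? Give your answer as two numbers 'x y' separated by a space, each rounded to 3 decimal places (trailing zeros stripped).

Answer: -49.305 21.435

Derivation:
Executing turtle program step by step:
Start: pos=(-9,8), heading=225, pen down
FD 2: (-9,8) -> (-10.414,6.586) [heading=225, draw]
FD 6: (-10.414,6.586) -> (-14.657,2.343) [heading=225, draw]
FD 11: (-14.657,2.343) -> (-22.435,-5.435) [heading=225, draw]
RT 90: heading 225 -> 135
FD 15: (-22.435,-5.435) -> (-33.042,5.172) [heading=135, draw]
PU: pen up
FD 14: (-33.042,5.172) -> (-42.941,15.071) [heading=135, move]
PD: pen down
FD 9: (-42.941,15.071) -> (-49.305,21.435) [heading=135, draw]
LT 45: heading 135 -> 180
LT 45: heading 180 -> 225
LT 90: heading 225 -> 315
LT 90: heading 315 -> 45
Final: pos=(-49.305,21.435), heading=45, 5 segment(s) drawn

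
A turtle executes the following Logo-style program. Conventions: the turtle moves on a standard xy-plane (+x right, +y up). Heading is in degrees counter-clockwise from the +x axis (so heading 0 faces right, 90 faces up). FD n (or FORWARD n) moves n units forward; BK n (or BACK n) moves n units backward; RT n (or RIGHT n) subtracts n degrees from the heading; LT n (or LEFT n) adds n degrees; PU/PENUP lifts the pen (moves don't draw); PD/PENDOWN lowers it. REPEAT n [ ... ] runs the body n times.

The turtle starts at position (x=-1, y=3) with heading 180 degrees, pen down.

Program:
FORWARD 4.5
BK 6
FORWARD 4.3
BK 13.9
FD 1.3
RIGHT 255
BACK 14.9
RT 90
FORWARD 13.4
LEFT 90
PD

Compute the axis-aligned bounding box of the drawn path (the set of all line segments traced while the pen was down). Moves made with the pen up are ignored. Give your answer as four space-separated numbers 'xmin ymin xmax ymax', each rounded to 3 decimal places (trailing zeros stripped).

Answer: -8 3 10.1 17.392

Derivation:
Executing turtle program step by step:
Start: pos=(-1,3), heading=180, pen down
FD 4.5: (-1,3) -> (-5.5,3) [heading=180, draw]
BK 6: (-5.5,3) -> (0.5,3) [heading=180, draw]
FD 4.3: (0.5,3) -> (-3.8,3) [heading=180, draw]
BK 13.9: (-3.8,3) -> (10.1,3) [heading=180, draw]
FD 1.3: (10.1,3) -> (8.8,3) [heading=180, draw]
RT 255: heading 180 -> 285
BK 14.9: (8.8,3) -> (4.944,17.392) [heading=285, draw]
RT 90: heading 285 -> 195
FD 13.4: (4.944,17.392) -> (-8,13.924) [heading=195, draw]
LT 90: heading 195 -> 285
PD: pen down
Final: pos=(-8,13.924), heading=285, 7 segment(s) drawn

Segment endpoints: x in {-8, -5.5, -3.8, -1, 0.5, 4.944, 8.8, 10.1}, y in {3, 3, 3, 3, 13.924, 17.392}
xmin=-8, ymin=3, xmax=10.1, ymax=17.392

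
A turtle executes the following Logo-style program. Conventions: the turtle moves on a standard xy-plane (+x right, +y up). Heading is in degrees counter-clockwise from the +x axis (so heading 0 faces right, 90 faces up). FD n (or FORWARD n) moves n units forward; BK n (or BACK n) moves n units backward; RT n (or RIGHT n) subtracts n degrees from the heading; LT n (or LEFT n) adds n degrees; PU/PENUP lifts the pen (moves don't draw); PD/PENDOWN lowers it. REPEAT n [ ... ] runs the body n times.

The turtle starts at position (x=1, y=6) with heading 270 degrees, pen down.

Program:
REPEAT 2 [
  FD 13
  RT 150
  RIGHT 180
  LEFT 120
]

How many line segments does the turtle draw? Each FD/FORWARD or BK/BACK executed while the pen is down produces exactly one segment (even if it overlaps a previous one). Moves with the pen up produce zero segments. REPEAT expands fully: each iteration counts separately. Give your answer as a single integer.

Answer: 2

Derivation:
Executing turtle program step by step:
Start: pos=(1,6), heading=270, pen down
REPEAT 2 [
  -- iteration 1/2 --
  FD 13: (1,6) -> (1,-7) [heading=270, draw]
  RT 150: heading 270 -> 120
  RT 180: heading 120 -> 300
  LT 120: heading 300 -> 60
  -- iteration 2/2 --
  FD 13: (1,-7) -> (7.5,4.258) [heading=60, draw]
  RT 150: heading 60 -> 270
  RT 180: heading 270 -> 90
  LT 120: heading 90 -> 210
]
Final: pos=(7.5,4.258), heading=210, 2 segment(s) drawn
Segments drawn: 2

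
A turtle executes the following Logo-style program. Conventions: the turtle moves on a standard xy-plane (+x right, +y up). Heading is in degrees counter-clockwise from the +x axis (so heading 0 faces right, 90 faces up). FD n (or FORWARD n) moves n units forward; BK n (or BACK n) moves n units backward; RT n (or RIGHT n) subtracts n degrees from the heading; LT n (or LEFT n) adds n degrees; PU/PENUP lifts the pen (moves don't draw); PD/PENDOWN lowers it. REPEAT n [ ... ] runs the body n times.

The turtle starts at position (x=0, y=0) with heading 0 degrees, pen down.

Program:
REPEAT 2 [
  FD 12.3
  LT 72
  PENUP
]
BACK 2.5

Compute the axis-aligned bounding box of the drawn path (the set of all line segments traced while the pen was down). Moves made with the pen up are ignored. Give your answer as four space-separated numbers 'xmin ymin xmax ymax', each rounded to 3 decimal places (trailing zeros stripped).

Answer: 0 0 12.3 0

Derivation:
Executing turtle program step by step:
Start: pos=(0,0), heading=0, pen down
REPEAT 2 [
  -- iteration 1/2 --
  FD 12.3: (0,0) -> (12.3,0) [heading=0, draw]
  LT 72: heading 0 -> 72
  PU: pen up
  -- iteration 2/2 --
  FD 12.3: (12.3,0) -> (16.101,11.698) [heading=72, move]
  LT 72: heading 72 -> 144
  PU: pen up
]
BK 2.5: (16.101,11.698) -> (18.123,10.229) [heading=144, move]
Final: pos=(18.123,10.229), heading=144, 1 segment(s) drawn

Segment endpoints: x in {0, 12.3}, y in {0}
xmin=0, ymin=0, xmax=12.3, ymax=0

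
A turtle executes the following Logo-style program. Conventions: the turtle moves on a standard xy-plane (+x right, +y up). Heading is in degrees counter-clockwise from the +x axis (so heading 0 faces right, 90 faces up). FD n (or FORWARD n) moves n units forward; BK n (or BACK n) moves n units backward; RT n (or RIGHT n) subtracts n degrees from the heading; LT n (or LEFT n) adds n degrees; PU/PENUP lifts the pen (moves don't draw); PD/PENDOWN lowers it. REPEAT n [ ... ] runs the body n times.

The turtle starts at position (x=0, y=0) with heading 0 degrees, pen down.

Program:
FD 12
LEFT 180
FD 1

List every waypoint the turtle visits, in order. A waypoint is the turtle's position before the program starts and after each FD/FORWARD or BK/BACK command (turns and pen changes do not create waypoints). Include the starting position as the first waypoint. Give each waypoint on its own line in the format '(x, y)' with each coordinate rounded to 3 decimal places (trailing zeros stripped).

Executing turtle program step by step:
Start: pos=(0,0), heading=0, pen down
FD 12: (0,0) -> (12,0) [heading=0, draw]
LT 180: heading 0 -> 180
FD 1: (12,0) -> (11,0) [heading=180, draw]
Final: pos=(11,0), heading=180, 2 segment(s) drawn
Waypoints (3 total):
(0, 0)
(12, 0)
(11, 0)

Answer: (0, 0)
(12, 0)
(11, 0)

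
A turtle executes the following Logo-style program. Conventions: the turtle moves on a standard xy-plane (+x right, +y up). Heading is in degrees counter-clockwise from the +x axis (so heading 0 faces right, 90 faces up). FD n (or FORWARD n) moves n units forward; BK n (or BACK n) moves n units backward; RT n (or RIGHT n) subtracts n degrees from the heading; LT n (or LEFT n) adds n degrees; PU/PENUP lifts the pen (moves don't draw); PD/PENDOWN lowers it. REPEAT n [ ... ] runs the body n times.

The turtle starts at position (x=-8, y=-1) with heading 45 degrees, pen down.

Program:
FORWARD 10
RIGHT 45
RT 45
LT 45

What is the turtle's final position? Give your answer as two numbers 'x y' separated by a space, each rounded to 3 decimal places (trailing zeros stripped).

Answer: -0.929 6.071

Derivation:
Executing turtle program step by step:
Start: pos=(-8,-1), heading=45, pen down
FD 10: (-8,-1) -> (-0.929,6.071) [heading=45, draw]
RT 45: heading 45 -> 0
RT 45: heading 0 -> 315
LT 45: heading 315 -> 0
Final: pos=(-0.929,6.071), heading=0, 1 segment(s) drawn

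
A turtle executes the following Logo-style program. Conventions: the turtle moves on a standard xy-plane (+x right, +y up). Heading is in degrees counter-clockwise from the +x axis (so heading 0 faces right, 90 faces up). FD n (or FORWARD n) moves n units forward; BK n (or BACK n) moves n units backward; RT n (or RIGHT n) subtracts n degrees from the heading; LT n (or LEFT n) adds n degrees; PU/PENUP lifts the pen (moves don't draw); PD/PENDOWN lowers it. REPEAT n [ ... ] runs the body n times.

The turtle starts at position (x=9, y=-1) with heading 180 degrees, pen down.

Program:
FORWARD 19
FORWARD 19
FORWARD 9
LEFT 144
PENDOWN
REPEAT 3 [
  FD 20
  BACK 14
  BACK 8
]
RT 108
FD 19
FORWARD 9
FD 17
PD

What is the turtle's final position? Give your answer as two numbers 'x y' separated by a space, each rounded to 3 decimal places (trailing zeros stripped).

Executing turtle program step by step:
Start: pos=(9,-1), heading=180, pen down
FD 19: (9,-1) -> (-10,-1) [heading=180, draw]
FD 19: (-10,-1) -> (-29,-1) [heading=180, draw]
FD 9: (-29,-1) -> (-38,-1) [heading=180, draw]
LT 144: heading 180 -> 324
PD: pen down
REPEAT 3 [
  -- iteration 1/3 --
  FD 20: (-38,-1) -> (-21.82,-12.756) [heading=324, draw]
  BK 14: (-21.82,-12.756) -> (-33.146,-4.527) [heading=324, draw]
  BK 8: (-33.146,-4.527) -> (-39.618,0.176) [heading=324, draw]
  -- iteration 2/3 --
  FD 20: (-39.618,0.176) -> (-23.438,-11.58) [heading=324, draw]
  BK 14: (-23.438,-11.58) -> (-34.764,-3.351) [heading=324, draw]
  BK 8: (-34.764,-3.351) -> (-41.236,1.351) [heading=324, draw]
  -- iteration 3/3 --
  FD 20: (-41.236,1.351) -> (-25.056,-10.405) [heading=324, draw]
  BK 14: (-25.056,-10.405) -> (-36.382,-2.176) [heading=324, draw]
  BK 8: (-36.382,-2.176) -> (-42.854,2.527) [heading=324, draw]
]
RT 108: heading 324 -> 216
FD 19: (-42.854,2.527) -> (-58.225,-8.641) [heading=216, draw]
FD 9: (-58.225,-8.641) -> (-65.507,-13.931) [heading=216, draw]
FD 17: (-65.507,-13.931) -> (-79.26,-23.924) [heading=216, draw]
PD: pen down
Final: pos=(-79.26,-23.924), heading=216, 15 segment(s) drawn

Answer: -79.26 -23.924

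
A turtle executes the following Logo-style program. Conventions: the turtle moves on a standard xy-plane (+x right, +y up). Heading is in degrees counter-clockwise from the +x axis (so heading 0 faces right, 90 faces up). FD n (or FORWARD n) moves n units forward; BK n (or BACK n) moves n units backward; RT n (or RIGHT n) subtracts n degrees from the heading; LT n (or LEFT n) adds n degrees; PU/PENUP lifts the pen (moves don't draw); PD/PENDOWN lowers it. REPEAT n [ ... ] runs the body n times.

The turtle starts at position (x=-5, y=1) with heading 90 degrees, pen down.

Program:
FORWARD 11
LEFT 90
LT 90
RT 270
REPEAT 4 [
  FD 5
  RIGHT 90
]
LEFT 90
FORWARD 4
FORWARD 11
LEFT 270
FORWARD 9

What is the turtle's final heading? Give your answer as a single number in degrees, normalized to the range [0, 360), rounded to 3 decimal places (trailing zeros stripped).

Executing turtle program step by step:
Start: pos=(-5,1), heading=90, pen down
FD 11: (-5,1) -> (-5,12) [heading=90, draw]
LT 90: heading 90 -> 180
LT 90: heading 180 -> 270
RT 270: heading 270 -> 0
REPEAT 4 [
  -- iteration 1/4 --
  FD 5: (-5,12) -> (0,12) [heading=0, draw]
  RT 90: heading 0 -> 270
  -- iteration 2/4 --
  FD 5: (0,12) -> (0,7) [heading=270, draw]
  RT 90: heading 270 -> 180
  -- iteration 3/4 --
  FD 5: (0,7) -> (-5,7) [heading=180, draw]
  RT 90: heading 180 -> 90
  -- iteration 4/4 --
  FD 5: (-5,7) -> (-5,12) [heading=90, draw]
  RT 90: heading 90 -> 0
]
LT 90: heading 0 -> 90
FD 4: (-5,12) -> (-5,16) [heading=90, draw]
FD 11: (-5,16) -> (-5,27) [heading=90, draw]
LT 270: heading 90 -> 0
FD 9: (-5,27) -> (4,27) [heading=0, draw]
Final: pos=(4,27), heading=0, 8 segment(s) drawn

Answer: 0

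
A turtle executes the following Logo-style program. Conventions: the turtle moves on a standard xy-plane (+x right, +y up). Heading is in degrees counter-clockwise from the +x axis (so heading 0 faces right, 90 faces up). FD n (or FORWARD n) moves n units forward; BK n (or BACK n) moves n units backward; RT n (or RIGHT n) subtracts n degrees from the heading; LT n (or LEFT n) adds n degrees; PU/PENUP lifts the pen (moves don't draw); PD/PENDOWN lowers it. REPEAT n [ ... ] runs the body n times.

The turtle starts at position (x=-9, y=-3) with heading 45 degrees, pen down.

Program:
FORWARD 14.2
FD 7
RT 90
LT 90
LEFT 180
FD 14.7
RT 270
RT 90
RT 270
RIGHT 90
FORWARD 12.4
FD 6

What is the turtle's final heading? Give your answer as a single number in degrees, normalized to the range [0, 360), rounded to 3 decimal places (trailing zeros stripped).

Answer: 225

Derivation:
Executing turtle program step by step:
Start: pos=(-9,-3), heading=45, pen down
FD 14.2: (-9,-3) -> (1.041,7.041) [heading=45, draw]
FD 7: (1.041,7.041) -> (5.991,11.991) [heading=45, draw]
RT 90: heading 45 -> 315
LT 90: heading 315 -> 45
LT 180: heading 45 -> 225
FD 14.7: (5.991,11.991) -> (-4.404,1.596) [heading=225, draw]
RT 270: heading 225 -> 315
RT 90: heading 315 -> 225
RT 270: heading 225 -> 315
RT 90: heading 315 -> 225
FD 12.4: (-4.404,1.596) -> (-13.172,-7.172) [heading=225, draw]
FD 6: (-13.172,-7.172) -> (-17.415,-11.415) [heading=225, draw]
Final: pos=(-17.415,-11.415), heading=225, 5 segment(s) drawn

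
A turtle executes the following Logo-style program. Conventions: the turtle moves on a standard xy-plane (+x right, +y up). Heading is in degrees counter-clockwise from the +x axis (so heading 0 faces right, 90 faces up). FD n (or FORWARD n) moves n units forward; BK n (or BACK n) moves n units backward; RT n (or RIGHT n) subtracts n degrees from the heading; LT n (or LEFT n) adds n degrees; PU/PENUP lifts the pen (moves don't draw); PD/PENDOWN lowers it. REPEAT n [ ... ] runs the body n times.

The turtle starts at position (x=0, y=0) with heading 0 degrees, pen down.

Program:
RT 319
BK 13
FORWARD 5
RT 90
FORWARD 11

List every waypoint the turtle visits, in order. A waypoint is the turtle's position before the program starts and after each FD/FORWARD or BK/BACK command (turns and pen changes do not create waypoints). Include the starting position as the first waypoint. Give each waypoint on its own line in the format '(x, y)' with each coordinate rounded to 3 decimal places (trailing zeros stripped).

Executing turtle program step by step:
Start: pos=(0,0), heading=0, pen down
RT 319: heading 0 -> 41
BK 13: (0,0) -> (-9.811,-8.529) [heading=41, draw]
FD 5: (-9.811,-8.529) -> (-6.038,-5.248) [heading=41, draw]
RT 90: heading 41 -> 311
FD 11: (-6.038,-5.248) -> (1.179,-13.55) [heading=311, draw]
Final: pos=(1.179,-13.55), heading=311, 3 segment(s) drawn
Waypoints (4 total):
(0, 0)
(-9.811, -8.529)
(-6.038, -5.248)
(1.179, -13.55)

Answer: (0, 0)
(-9.811, -8.529)
(-6.038, -5.248)
(1.179, -13.55)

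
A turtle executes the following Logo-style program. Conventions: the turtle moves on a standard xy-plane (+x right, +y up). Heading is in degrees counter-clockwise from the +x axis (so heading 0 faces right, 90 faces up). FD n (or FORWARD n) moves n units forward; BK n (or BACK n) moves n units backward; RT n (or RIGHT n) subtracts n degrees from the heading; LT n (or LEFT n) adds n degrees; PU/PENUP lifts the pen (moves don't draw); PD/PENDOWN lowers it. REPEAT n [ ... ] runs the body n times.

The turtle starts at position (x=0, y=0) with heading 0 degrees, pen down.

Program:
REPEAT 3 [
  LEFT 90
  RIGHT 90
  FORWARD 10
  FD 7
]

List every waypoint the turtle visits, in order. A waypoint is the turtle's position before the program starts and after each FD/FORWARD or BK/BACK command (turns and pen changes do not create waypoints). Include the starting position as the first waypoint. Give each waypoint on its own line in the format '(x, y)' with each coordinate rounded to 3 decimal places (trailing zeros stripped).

Executing turtle program step by step:
Start: pos=(0,0), heading=0, pen down
REPEAT 3 [
  -- iteration 1/3 --
  LT 90: heading 0 -> 90
  RT 90: heading 90 -> 0
  FD 10: (0,0) -> (10,0) [heading=0, draw]
  FD 7: (10,0) -> (17,0) [heading=0, draw]
  -- iteration 2/3 --
  LT 90: heading 0 -> 90
  RT 90: heading 90 -> 0
  FD 10: (17,0) -> (27,0) [heading=0, draw]
  FD 7: (27,0) -> (34,0) [heading=0, draw]
  -- iteration 3/3 --
  LT 90: heading 0 -> 90
  RT 90: heading 90 -> 0
  FD 10: (34,0) -> (44,0) [heading=0, draw]
  FD 7: (44,0) -> (51,0) [heading=0, draw]
]
Final: pos=(51,0), heading=0, 6 segment(s) drawn
Waypoints (7 total):
(0, 0)
(10, 0)
(17, 0)
(27, 0)
(34, 0)
(44, 0)
(51, 0)

Answer: (0, 0)
(10, 0)
(17, 0)
(27, 0)
(34, 0)
(44, 0)
(51, 0)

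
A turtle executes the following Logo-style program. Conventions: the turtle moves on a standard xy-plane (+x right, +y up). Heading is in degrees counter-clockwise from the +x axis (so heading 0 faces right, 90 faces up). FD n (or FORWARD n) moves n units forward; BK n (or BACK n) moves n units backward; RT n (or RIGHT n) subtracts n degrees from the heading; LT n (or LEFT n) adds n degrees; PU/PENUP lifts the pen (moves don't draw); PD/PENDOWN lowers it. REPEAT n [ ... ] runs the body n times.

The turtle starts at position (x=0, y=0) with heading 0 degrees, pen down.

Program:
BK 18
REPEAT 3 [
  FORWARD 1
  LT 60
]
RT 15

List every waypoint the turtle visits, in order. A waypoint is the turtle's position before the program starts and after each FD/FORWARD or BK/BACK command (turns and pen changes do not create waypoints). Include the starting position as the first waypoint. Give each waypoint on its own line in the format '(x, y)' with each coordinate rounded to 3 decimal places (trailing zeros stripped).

Executing turtle program step by step:
Start: pos=(0,0), heading=0, pen down
BK 18: (0,0) -> (-18,0) [heading=0, draw]
REPEAT 3 [
  -- iteration 1/3 --
  FD 1: (-18,0) -> (-17,0) [heading=0, draw]
  LT 60: heading 0 -> 60
  -- iteration 2/3 --
  FD 1: (-17,0) -> (-16.5,0.866) [heading=60, draw]
  LT 60: heading 60 -> 120
  -- iteration 3/3 --
  FD 1: (-16.5,0.866) -> (-17,1.732) [heading=120, draw]
  LT 60: heading 120 -> 180
]
RT 15: heading 180 -> 165
Final: pos=(-17,1.732), heading=165, 4 segment(s) drawn
Waypoints (5 total):
(0, 0)
(-18, 0)
(-17, 0)
(-16.5, 0.866)
(-17, 1.732)

Answer: (0, 0)
(-18, 0)
(-17, 0)
(-16.5, 0.866)
(-17, 1.732)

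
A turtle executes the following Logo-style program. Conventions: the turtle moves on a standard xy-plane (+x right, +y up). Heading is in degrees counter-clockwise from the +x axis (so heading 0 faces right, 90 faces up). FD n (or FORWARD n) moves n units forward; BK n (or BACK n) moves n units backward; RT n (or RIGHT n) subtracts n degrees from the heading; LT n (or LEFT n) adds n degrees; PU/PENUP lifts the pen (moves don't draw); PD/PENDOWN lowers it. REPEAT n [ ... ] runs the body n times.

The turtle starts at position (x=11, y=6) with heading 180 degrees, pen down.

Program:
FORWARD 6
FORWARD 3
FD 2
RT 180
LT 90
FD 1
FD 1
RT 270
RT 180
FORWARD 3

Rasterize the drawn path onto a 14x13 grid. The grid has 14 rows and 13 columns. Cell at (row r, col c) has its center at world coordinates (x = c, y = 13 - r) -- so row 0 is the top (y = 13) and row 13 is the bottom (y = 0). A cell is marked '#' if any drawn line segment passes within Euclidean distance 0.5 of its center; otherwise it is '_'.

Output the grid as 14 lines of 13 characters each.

Segment 0: (11,6) -> (5,6)
Segment 1: (5,6) -> (2,6)
Segment 2: (2,6) -> (0,6)
Segment 3: (0,6) -> (0,7)
Segment 4: (0,7) -> (0,8)
Segment 5: (0,8) -> (3,8)

Answer: _____________
_____________
_____________
_____________
_____________
####_________
#____________
############_
_____________
_____________
_____________
_____________
_____________
_____________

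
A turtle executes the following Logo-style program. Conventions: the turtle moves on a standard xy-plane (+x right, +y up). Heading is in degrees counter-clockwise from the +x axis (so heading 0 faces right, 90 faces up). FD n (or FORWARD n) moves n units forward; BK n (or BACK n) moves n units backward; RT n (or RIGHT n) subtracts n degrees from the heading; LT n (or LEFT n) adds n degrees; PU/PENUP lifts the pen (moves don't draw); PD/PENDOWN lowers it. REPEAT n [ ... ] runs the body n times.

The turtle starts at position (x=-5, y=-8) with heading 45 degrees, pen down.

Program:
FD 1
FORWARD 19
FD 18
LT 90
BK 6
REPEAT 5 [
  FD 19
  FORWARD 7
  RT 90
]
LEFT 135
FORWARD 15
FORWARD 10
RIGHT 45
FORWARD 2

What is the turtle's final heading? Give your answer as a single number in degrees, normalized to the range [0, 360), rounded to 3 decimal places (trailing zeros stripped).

Answer: 135

Derivation:
Executing turtle program step by step:
Start: pos=(-5,-8), heading=45, pen down
FD 1: (-5,-8) -> (-4.293,-7.293) [heading=45, draw]
FD 19: (-4.293,-7.293) -> (9.142,6.142) [heading=45, draw]
FD 18: (9.142,6.142) -> (21.87,18.87) [heading=45, draw]
LT 90: heading 45 -> 135
BK 6: (21.87,18.87) -> (26.113,14.627) [heading=135, draw]
REPEAT 5 [
  -- iteration 1/5 --
  FD 19: (26.113,14.627) -> (12.678,28.062) [heading=135, draw]
  FD 7: (12.678,28.062) -> (7.728,33.012) [heading=135, draw]
  RT 90: heading 135 -> 45
  -- iteration 2/5 --
  FD 19: (7.728,33.012) -> (21.163,46.447) [heading=45, draw]
  FD 7: (21.163,46.447) -> (26.113,51.397) [heading=45, draw]
  RT 90: heading 45 -> 315
  -- iteration 3/5 --
  FD 19: (26.113,51.397) -> (39.548,37.962) [heading=315, draw]
  FD 7: (39.548,37.962) -> (44.497,33.012) [heading=315, draw]
  RT 90: heading 315 -> 225
  -- iteration 4/5 --
  FD 19: (44.497,33.012) -> (31.062,19.577) [heading=225, draw]
  FD 7: (31.062,19.577) -> (26.113,14.627) [heading=225, draw]
  RT 90: heading 225 -> 135
  -- iteration 5/5 --
  FD 19: (26.113,14.627) -> (12.678,28.062) [heading=135, draw]
  FD 7: (12.678,28.062) -> (7.728,33.012) [heading=135, draw]
  RT 90: heading 135 -> 45
]
LT 135: heading 45 -> 180
FD 15: (7.728,33.012) -> (-7.272,33.012) [heading=180, draw]
FD 10: (-7.272,33.012) -> (-17.272,33.012) [heading=180, draw]
RT 45: heading 180 -> 135
FD 2: (-17.272,33.012) -> (-18.686,34.426) [heading=135, draw]
Final: pos=(-18.686,34.426), heading=135, 17 segment(s) drawn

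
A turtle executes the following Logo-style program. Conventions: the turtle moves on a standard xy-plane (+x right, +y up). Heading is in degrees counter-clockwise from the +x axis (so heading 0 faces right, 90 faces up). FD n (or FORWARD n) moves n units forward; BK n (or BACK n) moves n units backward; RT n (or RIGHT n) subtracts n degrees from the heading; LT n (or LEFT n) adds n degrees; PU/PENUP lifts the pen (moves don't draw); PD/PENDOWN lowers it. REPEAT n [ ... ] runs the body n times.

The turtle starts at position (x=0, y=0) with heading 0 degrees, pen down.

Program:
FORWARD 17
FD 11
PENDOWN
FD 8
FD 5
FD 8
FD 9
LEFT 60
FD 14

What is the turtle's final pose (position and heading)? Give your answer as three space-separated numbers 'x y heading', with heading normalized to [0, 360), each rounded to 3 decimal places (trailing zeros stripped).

Answer: 65 12.124 60

Derivation:
Executing turtle program step by step:
Start: pos=(0,0), heading=0, pen down
FD 17: (0,0) -> (17,0) [heading=0, draw]
FD 11: (17,0) -> (28,0) [heading=0, draw]
PD: pen down
FD 8: (28,0) -> (36,0) [heading=0, draw]
FD 5: (36,0) -> (41,0) [heading=0, draw]
FD 8: (41,0) -> (49,0) [heading=0, draw]
FD 9: (49,0) -> (58,0) [heading=0, draw]
LT 60: heading 0 -> 60
FD 14: (58,0) -> (65,12.124) [heading=60, draw]
Final: pos=(65,12.124), heading=60, 7 segment(s) drawn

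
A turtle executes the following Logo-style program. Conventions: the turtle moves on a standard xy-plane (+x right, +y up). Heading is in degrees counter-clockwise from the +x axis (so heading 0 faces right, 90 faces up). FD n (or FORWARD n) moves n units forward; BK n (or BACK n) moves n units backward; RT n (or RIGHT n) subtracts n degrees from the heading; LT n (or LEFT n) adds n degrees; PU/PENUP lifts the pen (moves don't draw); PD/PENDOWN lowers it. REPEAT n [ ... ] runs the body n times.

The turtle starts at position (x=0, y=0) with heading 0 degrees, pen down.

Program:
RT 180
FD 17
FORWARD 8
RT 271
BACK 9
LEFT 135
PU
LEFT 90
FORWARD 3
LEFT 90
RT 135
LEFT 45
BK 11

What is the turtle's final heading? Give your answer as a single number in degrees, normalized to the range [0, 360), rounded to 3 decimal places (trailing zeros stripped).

Executing turtle program step by step:
Start: pos=(0,0), heading=0, pen down
RT 180: heading 0 -> 180
FD 17: (0,0) -> (-17,0) [heading=180, draw]
FD 8: (-17,0) -> (-25,0) [heading=180, draw]
RT 271: heading 180 -> 269
BK 9: (-25,0) -> (-24.843,8.999) [heading=269, draw]
LT 135: heading 269 -> 44
PU: pen up
LT 90: heading 44 -> 134
FD 3: (-24.843,8.999) -> (-26.927,11.157) [heading=134, move]
LT 90: heading 134 -> 224
RT 135: heading 224 -> 89
LT 45: heading 89 -> 134
BK 11: (-26.927,11.157) -> (-19.286,3.244) [heading=134, move]
Final: pos=(-19.286,3.244), heading=134, 3 segment(s) drawn

Answer: 134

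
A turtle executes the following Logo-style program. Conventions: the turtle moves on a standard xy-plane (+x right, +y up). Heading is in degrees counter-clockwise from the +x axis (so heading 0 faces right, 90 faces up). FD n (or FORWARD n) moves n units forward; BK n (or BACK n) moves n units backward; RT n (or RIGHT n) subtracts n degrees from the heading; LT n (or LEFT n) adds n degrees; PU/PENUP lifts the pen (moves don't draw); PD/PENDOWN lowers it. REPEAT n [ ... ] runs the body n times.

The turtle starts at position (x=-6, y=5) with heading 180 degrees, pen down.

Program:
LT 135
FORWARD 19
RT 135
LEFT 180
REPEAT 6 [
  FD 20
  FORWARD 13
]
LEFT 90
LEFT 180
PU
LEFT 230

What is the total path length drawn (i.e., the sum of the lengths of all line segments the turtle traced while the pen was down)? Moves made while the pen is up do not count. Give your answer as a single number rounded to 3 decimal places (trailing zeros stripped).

Executing turtle program step by step:
Start: pos=(-6,5), heading=180, pen down
LT 135: heading 180 -> 315
FD 19: (-6,5) -> (7.435,-8.435) [heading=315, draw]
RT 135: heading 315 -> 180
LT 180: heading 180 -> 0
REPEAT 6 [
  -- iteration 1/6 --
  FD 20: (7.435,-8.435) -> (27.435,-8.435) [heading=0, draw]
  FD 13: (27.435,-8.435) -> (40.435,-8.435) [heading=0, draw]
  -- iteration 2/6 --
  FD 20: (40.435,-8.435) -> (60.435,-8.435) [heading=0, draw]
  FD 13: (60.435,-8.435) -> (73.435,-8.435) [heading=0, draw]
  -- iteration 3/6 --
  FD 20: (73.435,-8.435) -> (93.435,-8.435) [heading=0, draw]
  FD 13: (93.435,-8.435) -> (106.435,-8.435) [heading=0, draw]
  -- iteration 4/6 --
  FD 20: (106.435,-8.435) -> (126.435,-8.435) [heading=0, draw]
  FD 13: (126.435,-8.435) -> (139.435,-8.435) [heading=0, draw]
  -- iteration 5/6 --
  FD 20: (139.435,-8.435) -> (159.435,-8.435) [heading=0, draw]
  FD 13: (159.435,-8.435) -> (172.435,-8.435) [heading=0, draw]
  -- iteration 6/6 --
  FD 20: (172.435,-8.435) -> (192.435,-8.435) [heading=0, draw]
  FD 13: (192.435,-8.435) -> (205.435,-8.435) [heading=0, draw]
]
LT 90: heading 0 -> 90
LT 180: heading 90 -> 270
PU: pen up
LT 230: heading 270 -> 140
Final: pos=(205.435,-8.435), heading=140, 13 segment(s) drawn

Segment lengths:
  seg 1: (-6,5) -> (7.435,-8.435), length = 19
  seg 2: (7.435,-8.435) -> (27.435,-8.435), length = 20
  seg 3: (27.435,-8.435) -> (40.435,-8.435), length = 13
  seg 4: (40.435,-8.435) -> (60.435,-8.435), length = 20
  seg 5: (60.435,-8.435) -> (73.435,-8.435), length = 13
  seg 6: (73.435,-8.435) -> (93.435,-8.435), length = 20
  seg 7: (93.435,-8.435) -> (106.435,-8.435), length = 13
  seg 8: (106.435,-8.435) -> (126.435,-8.435), length = 20
  seg 9: (126.435,-8.435) -> (139.435,-8.435), length = 13
  seg 10: (139.435,-8.435) -> (159.435,-8.435), length = 20
  seg 11: (159.435,-8.435) -> (172.435,-8.435), length = 13
  seg 12: (172.435,-8.435) -> (192.435,-8.435), length = 20
  seg 13: (192.435,-8.435) -> (205.435,-8.435), length = 13
Total = 217

Answer: 217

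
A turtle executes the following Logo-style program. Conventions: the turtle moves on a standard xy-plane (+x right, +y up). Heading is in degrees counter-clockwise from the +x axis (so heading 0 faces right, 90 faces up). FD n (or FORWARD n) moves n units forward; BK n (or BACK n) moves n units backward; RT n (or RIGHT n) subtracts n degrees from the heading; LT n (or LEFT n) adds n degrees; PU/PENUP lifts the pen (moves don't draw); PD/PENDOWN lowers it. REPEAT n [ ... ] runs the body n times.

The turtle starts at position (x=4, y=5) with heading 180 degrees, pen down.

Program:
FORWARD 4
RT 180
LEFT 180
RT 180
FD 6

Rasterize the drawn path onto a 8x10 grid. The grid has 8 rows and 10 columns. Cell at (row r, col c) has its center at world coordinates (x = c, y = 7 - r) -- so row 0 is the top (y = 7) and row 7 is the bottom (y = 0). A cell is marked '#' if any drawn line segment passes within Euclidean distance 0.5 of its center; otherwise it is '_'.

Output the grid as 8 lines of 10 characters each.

Answer: __________
__________
#######___
__________
__________
__________
__________
__________

Derivation:
Segment 0: (4,5) -> (0,5)
Segment 1: (0,5) -> (6,5)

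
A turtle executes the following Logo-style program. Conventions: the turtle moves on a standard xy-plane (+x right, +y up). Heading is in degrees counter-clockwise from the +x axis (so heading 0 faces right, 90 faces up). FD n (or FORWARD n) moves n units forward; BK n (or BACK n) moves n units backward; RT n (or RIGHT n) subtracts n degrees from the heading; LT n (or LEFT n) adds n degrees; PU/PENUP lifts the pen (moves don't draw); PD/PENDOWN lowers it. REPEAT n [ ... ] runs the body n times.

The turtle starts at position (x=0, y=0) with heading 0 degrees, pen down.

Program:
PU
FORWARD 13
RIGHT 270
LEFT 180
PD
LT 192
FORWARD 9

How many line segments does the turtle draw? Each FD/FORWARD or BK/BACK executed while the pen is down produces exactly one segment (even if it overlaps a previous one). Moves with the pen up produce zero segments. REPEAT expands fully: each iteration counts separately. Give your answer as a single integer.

Answer: 1

Derivation:
Executing turtle program step by step:
Start: pos=(0,0), heading=0, pen down
PU: pen up
FD 13: (0,0) -> (13,0) [heading=0, move]
RT 270: heading 0 -> 90
LT 180: heading 90 -> 270
PD: pen down
LT 192: heading 270 -> 102
FD 9: (13,0) -> (11.129,8.803) [heading=102, draw]
Final: pos=(11.129,8.803), heading=102, 1 segment(s) drawn
Segments drawn: 1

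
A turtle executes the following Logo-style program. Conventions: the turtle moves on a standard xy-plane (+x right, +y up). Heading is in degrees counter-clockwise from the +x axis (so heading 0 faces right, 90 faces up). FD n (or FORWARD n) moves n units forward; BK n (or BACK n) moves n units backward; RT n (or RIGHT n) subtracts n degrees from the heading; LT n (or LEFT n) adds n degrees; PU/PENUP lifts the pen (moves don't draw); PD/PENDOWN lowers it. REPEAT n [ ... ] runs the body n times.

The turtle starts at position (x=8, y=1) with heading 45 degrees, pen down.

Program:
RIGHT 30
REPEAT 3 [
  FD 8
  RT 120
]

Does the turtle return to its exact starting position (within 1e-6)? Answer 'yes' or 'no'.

Executing turtle program step by step:
Start: pos=(8,1), heading=45, pen down
RT 30: heading 45 -> 15
REPEAT 3 [
  -- iteration 1/3 --
  FD 8: (8,1) -> (15.727,3.071) [heading=15, draw]
  RT 120: heading 15 -> 255
  -- iteration 2/3 --
  FD 8: (15.727,3.071) -> (13.657,-4.657) [heading=255, draw]
  RT 120: heading 255 -> 135
  -- iteration 3/3 --
  FD 8: (13.657,-4.657) -> (8,1) [heading=135, draw]
  RT 120: heading 135 -> 15
]
Final: pos=(8,1), heading=15, 3 segment(s) drawn

Start position: (8, 1)
Final position: (8, 1)
Distance = 0; < 1e-6 -> CLOSED

Answer: yes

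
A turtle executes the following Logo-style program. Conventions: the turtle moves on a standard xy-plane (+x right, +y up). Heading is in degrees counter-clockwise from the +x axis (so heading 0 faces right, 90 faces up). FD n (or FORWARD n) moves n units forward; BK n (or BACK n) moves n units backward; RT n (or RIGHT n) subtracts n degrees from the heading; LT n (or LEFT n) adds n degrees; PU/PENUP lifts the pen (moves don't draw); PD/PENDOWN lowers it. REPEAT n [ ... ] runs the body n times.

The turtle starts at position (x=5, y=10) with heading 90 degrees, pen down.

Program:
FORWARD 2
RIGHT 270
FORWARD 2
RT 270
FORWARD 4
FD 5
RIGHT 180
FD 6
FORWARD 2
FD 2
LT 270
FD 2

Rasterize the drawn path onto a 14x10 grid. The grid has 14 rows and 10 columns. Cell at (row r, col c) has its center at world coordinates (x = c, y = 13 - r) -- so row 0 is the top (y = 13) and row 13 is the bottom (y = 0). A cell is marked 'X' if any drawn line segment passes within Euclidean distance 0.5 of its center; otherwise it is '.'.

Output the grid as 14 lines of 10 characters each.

Segment 0: (5,10) -> (5,12)
Segment 1: (5,12) -> (3,12)
Segment 2: (3,12) -> (3,8)
Segment 3: (3,8) -> (3,3)
Segment 4: (3,3) -> (3,9)
Segment 5: (3,9) -> (3,11)
Segment 6: (3,11) -> (3,13)
Segment 7: (3,13) -> (5,13)

Answer: ...XXX....
...XXX....
...X.X....
...X.X....
...X......
...X......
...X......
...X......
...X......
...X......
...X......
..........
..........
..........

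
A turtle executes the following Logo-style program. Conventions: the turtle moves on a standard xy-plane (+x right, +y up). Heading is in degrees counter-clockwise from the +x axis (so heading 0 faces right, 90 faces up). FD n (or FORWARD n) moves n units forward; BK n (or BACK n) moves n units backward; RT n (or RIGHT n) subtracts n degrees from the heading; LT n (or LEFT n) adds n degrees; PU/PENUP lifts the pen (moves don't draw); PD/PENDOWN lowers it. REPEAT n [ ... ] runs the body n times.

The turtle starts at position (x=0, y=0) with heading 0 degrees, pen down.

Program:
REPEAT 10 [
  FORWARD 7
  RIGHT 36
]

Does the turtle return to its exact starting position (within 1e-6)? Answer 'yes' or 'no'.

Executing turtle program step by step:
Start: pos=(0,0), heading=0, pen down
REPEAT 10 [
  -- iteration 1/10 --
  FD 7: (0,0) -> (7,0) [heading=0, draw]
  RT 36: heading 0 -> 324
  -- iteration 2/10 --
  FD 7: (7,0) -> (12.663,-4.114) [heading=324, draw]
  RT 36: heading 324 -> 288
  -- iteration 3/10 --
  FD 7: (12.663,-4.114) -> (14.826,-10.772) [heading=288, draw]
  RT 36: heading 288 -> 252
  -- iteration 4/10 --
  FD 7: (14.826,-10.772) -> (12.663,-17.429) [heading=252, draw]
  RT 36: heading 252 -> 216
  -- iteration 5/10 --
  FD 7: (12.663,-17.429) -> (7,-21.544) [heading=216, draw]
  RT 36: heading 216 -> 180
  -- iteration 6/10 --
  FD 7: (7,-21.544) -> (0,-21.544) [heading=180, draw]
  RT 36: heading 180 -> 144
  -- iteration 7/10 --
  FD 7: (0,-21.544) -> (-5.663,-17.429) [heading=144, draw]
  RT 36: heading 144 -> 108
  -- iteration 8/10 --
  FD 7: (-5.663,-17.429) -> (-7.826,-10.772) [heading=108, draw]
  RT 36: heading 108 -> 72
  -- iteration 9/10 --
  FD 7: (-7.826,-10.772) -> (-5.663,-4.114) [heading=72, draw]
  RT 36: heading 72 -> 36
  -- iteration 10/10 --
  FD 7: (-5.663,-4.114) -> (0,0) [heading=36, draw]
  RT 36: heading 36 -> 0
]
Final: pos=(0,0), heading=0, 10 segment(s) drawn

Start position: (0, 0)
Final position: (0, 0)
Distance = 0; < 1e-6 -> CLOSED

Answer: yes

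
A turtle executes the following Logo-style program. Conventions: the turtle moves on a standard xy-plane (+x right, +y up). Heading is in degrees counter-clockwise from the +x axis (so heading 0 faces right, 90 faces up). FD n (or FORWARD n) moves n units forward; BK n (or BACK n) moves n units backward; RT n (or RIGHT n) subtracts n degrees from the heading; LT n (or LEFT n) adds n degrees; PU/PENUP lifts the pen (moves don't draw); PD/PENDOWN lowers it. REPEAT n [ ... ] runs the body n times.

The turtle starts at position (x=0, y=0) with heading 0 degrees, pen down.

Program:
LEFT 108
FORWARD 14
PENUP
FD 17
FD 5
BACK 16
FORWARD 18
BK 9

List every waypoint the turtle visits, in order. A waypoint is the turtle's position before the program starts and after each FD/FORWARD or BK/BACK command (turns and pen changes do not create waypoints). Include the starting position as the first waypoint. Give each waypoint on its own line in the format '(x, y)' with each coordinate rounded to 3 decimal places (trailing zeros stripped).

Answer: (0, 0)
(-4.326, 13.315)
(-9.58, 29.483)
(-11.125, 34.238)
(-6.18, 19.021)
(-11.743, 36.14)
(-8.961, 27.581)

Derivation:
Executing turtle program step by step:
Start: pos=(0,0), heading=0, pen down
LT 108: heading 0 -> 108
FD 14: (0,0) -> (-4.326,13.315) [heading=108, draw]
PU: pen up
FD 17: (-4.326,13.315) -> (-9.58,29.483) [heading=108, move]
FD 5: (-9.58,29.483) -> (-11.125,34.238) [heading=108, move]
BK 16: (-11.125,34.238) -> (-6.18,19.021) [heading=108, move]
FD 18: (-6.18,19.021) -> (-11.743,36.14) [heading=108, move]
BK 9: (-11.743,36.14) -> (-8.961,27.581) [heading=108, move]
Final: pos=(-8.961,27.581), heading=108, 1 segment(s) drawn
Waypoints (7 total):
(0, 0)
(-4.326, 13.315)
(-9.58, 29.483)
(-11.125, 34.238)
(-6.18, 19.021)
(-11.743, 36.14)
(-8.961, 27.581)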